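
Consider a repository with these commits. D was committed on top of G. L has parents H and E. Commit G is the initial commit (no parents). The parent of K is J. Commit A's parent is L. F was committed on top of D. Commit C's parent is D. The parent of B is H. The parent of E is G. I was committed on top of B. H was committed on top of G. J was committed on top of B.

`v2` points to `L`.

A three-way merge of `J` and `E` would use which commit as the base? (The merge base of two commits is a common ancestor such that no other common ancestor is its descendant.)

Ancestors of J: {B, G, H, J}.
Ancestors of E: {E, G}.
Common ancestors: {G}.
The only common ancestor is G, so it is the merge base.

G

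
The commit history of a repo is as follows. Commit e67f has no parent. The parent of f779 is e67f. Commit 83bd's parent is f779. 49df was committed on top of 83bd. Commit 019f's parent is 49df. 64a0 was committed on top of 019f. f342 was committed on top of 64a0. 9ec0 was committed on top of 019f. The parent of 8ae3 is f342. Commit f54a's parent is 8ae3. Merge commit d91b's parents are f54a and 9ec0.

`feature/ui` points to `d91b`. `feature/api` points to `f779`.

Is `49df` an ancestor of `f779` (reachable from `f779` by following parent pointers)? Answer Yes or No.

No

Ancestors of f779: {e67f, f779}.
49df is not in that set, so it is not an ancestor of f779.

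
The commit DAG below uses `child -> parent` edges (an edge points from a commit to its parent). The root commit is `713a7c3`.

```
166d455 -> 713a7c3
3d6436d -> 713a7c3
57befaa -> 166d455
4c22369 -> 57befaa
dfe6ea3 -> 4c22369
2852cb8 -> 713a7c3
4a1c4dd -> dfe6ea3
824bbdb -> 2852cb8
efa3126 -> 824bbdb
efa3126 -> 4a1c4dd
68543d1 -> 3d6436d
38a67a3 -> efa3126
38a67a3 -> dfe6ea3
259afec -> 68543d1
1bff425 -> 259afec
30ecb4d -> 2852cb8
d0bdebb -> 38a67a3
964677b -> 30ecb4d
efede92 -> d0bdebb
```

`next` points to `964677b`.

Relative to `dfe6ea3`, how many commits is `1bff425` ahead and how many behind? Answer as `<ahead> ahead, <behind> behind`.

4 ahead, 4 behind

Reachable from 1bff425: {1bff425, 259afec, 3d6436d, 68543d1, 713a7c3}.
Reachable from dfe6ea3: {166d455, 4c22369, 57befaa, 713a7c3, dfe6ea3}.
Only in 1bff425's history (ahead): {1bff425, 259afec, 3d6436d, 68543d1} — 4.
Only in dfe6ea3's history (behind): {166d455, 4c22369, 57befaa, dfe6ea3} — 4.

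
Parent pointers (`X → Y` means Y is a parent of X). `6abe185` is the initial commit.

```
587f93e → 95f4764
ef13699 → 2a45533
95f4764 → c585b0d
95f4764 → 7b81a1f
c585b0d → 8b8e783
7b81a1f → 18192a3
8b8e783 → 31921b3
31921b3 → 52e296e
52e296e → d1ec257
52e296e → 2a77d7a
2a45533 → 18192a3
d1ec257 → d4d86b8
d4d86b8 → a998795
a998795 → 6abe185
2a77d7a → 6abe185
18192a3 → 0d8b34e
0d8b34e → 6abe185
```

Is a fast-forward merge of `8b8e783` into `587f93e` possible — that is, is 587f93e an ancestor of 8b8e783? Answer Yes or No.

No

A fast-forward from 587f93e to 8b8e783 is possible iff 587f93e is an ancestor of 8b8e783.
Ancestors of 8b8e783: {2a77d7a, 31921b3, 52e296e, 6abe185, 8b8e783, a998795, d1ec257, d4d86b8}.
587f93e is not among them, so fast-forward is not possible.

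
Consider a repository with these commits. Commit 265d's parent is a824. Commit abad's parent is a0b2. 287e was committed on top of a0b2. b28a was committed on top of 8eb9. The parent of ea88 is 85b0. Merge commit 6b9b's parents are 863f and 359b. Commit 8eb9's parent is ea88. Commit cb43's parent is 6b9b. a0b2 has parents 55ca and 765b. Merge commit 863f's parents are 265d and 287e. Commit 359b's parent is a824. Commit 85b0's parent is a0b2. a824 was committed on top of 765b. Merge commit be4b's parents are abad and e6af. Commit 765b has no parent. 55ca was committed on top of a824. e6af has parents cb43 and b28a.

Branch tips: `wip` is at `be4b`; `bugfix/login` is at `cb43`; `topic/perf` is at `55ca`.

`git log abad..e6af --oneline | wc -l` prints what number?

11

Reachable from e6af: {265d, 287e, 359b, 55ca, 6b9b, 765b, 85b0, 863f, 8eb9, a0b2, a824, b28a, cb43, e6af, ea88}.
Reachable from abad: {55ca, 765b, a0b2, a824, abad}.
In e6af's history but not abad's: {265d, 287e, 359b, 6b9b, 85b0, 863f, 8eb9, b28a, cb43, e6af, ea88} — 11 commits.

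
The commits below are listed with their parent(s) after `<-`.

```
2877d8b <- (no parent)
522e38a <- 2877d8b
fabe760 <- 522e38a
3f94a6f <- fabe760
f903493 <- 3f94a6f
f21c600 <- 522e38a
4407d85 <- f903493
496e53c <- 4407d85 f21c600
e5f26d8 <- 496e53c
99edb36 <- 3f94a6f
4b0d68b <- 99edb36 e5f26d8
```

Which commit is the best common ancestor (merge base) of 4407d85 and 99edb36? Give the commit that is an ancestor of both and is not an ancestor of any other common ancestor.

3f94a6f

Ancestors of 4407d85: {2877d8b, 3f94a6f, 4407d85, 522e38a, f903493, fabe760}.
Ancestors of 99edb36: {2877d8b, 3f94a6f, 522e38a, 99edb36, fabe760}.
Common ancestors: {2877d8b, 3f94a6f, 522e38a, fabe760}.
Among these, 3f94a6f is not an ancestor of any other common ancestor — it is the merge base.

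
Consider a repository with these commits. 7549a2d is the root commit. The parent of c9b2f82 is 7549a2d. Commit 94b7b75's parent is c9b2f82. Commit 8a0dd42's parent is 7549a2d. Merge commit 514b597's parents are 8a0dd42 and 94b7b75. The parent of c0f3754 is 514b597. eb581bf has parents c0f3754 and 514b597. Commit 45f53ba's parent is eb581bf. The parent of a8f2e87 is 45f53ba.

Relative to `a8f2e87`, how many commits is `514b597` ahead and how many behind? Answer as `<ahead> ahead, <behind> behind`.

Reachable from 514b597: {514b597, 7549a2d, 8a0dd42, 94b7b75, c9b2f82}.
Reachable from a8f2e87: {45f53ba, 514b597, 7549a2d, 8a0dd42, 94b7b75, a8f2e87, c0f3754, c9b2f82, eb581bf}.
Only in 514b597's history (ahead): {} — 0.
Only in a8f2e87's history (behind): {45f53ba, a8f2e87, c0f3754, eb581bf} — 4.

0 ahead, 4 behind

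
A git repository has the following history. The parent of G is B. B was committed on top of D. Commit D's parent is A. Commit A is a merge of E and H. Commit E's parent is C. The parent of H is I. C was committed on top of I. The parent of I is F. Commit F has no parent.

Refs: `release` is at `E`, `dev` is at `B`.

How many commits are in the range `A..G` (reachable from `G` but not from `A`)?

Reachable from G: {A, B, C, D, E, F, G, H, I}.
Reachable from A: {A, C, E, F, H, I}.
In G's history but not A's: {B, D, G} — 3 commits.

3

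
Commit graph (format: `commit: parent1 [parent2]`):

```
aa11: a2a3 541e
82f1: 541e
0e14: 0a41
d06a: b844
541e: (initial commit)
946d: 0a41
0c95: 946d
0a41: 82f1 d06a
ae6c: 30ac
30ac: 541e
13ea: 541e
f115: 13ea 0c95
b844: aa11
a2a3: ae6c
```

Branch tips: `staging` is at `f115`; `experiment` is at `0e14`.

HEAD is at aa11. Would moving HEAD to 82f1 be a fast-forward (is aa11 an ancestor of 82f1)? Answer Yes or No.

No

A fast-forward from aa11 to 82f1 is possible iff aa11 is an ancestor of 82f1.
Ancestors of 82f1: {541e, 82f1}.
aa11 is not among them, so fast-forward is not possible.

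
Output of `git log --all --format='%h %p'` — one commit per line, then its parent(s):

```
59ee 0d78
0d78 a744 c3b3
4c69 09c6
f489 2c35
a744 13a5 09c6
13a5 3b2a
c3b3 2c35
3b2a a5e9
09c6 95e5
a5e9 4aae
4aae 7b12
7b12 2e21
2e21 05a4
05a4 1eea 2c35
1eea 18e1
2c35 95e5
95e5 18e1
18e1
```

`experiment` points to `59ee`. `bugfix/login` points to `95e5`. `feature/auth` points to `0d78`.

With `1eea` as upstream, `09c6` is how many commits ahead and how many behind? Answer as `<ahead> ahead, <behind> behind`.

2 ahead, 1 behind

Reachable from 09c6: {09c6, 18e1, 95e5}.
Reachable from 1eea: {18e1, 1eea}.
Only in 09c6's history (ahead): {09c6, 95e5} — 2.
Only in 1eea's history (behind): {1eea} — 1.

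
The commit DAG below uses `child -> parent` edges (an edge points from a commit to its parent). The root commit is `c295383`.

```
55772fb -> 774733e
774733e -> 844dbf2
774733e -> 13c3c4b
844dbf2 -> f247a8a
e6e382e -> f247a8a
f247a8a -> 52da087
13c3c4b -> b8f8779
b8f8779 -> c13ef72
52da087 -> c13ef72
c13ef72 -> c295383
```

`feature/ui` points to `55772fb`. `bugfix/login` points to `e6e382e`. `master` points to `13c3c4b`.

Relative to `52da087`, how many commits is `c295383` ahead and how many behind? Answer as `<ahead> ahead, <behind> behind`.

Reachable from c295383: {c295383}.
Reachable from 52da087: {52da087, c13ef72, c295383}.
Only in c295383's history (ahead): {} — 0.
Only in 52da087's history (behind): {52da087, c13ef72} — 2.

0 ahead, 2 behind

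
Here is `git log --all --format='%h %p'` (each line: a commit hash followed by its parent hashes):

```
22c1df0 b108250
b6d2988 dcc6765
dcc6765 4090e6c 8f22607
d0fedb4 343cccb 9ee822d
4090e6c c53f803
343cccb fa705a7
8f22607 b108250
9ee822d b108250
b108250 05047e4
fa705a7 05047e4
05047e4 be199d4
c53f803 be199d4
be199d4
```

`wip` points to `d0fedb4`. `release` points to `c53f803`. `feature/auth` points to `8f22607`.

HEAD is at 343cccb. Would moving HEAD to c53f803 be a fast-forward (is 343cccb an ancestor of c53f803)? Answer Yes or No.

A fast-forward from 343cccb to c53f803 is possible iff 343cccb is an ancestor of c53f803.
Ancestors of c53f803: {be199d4, c53f803}.
343cccb is not among them, so fast-forward is not possible.

No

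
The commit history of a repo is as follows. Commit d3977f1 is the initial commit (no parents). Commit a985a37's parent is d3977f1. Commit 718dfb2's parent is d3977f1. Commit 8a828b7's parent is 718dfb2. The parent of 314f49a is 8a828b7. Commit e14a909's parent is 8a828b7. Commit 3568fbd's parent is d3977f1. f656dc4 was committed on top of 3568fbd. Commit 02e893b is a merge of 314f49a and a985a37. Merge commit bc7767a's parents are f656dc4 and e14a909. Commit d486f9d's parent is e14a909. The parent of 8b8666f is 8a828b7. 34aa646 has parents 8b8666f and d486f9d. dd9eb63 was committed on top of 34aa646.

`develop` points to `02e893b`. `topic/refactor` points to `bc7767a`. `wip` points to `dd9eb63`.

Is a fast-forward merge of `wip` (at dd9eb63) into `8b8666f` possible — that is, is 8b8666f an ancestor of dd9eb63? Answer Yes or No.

A fast-forward from 8b8666f to dd9eb63 is possible iff 8b8666f is an ancestor of dd9eb63.
Ancestors of dd9eb63: {34aa646, 718dfb2, 8a828b7, 8b8666f, d3977f1, d486f9d, dd9eb63, e14a909}.
8b8666f is among them, so fast-forward is possible.

Yes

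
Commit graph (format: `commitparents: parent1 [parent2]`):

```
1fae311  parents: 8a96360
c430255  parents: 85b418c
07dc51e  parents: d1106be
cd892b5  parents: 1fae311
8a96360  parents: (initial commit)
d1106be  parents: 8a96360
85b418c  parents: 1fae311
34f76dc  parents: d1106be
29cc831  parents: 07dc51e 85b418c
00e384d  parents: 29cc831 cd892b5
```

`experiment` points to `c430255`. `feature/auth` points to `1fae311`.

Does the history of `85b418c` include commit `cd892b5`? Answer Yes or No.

Ancestors of 85b418c: {1fae311, 85b418c, 8a96360}.
cd892b5 is not in that set, so it is not an ancestor of 85b418c.

No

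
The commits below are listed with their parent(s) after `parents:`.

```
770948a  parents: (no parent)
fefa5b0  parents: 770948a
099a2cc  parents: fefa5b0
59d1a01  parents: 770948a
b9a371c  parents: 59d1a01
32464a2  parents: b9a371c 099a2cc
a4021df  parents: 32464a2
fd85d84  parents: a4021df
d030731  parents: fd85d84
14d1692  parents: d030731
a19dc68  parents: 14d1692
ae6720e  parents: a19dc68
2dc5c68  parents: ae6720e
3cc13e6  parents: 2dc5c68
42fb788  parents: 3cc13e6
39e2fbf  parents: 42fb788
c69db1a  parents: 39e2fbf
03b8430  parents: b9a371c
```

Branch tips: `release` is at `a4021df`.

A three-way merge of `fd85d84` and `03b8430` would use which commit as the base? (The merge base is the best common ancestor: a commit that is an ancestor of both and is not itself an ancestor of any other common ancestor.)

b9a371c

Ancestors of fd85d84: {099a2cc, 32464a2, 59d1a01, 770948a, a4021df, b9a371c, fd85d84, fefa5b0}.
Ancestors of 03b8430: {03b8430, 59d1a01, 770948a, b9a371c}.
Common ancestors: {59d1a01, 770948a, b9a371c}.
Among these, b9a371c is not an ancestor of any other common ancestor — it is the merge base.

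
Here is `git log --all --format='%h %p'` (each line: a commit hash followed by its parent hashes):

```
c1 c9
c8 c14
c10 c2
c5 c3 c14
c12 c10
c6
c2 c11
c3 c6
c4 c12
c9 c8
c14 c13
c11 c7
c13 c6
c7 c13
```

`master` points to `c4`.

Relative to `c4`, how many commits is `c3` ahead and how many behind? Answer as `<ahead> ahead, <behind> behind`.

Reachable from c3: {c3, c6}.
Reachable from c4: {c10, c11, c12, c13, c2, c4, c6, c7}.
Only in c3's history (ahead): {c3} — 1.
Only in c4's history (behind): {c10, c11, c12, c13, c2, c4, c7} — 7.

1 ahead, 7 behind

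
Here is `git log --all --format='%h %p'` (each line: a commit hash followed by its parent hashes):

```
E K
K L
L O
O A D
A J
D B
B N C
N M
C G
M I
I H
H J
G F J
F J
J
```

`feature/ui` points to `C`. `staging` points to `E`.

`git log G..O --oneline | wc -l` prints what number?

Reachable from O: {A, B, C, D, F, G, H, I, J, M, N, O}.
Reachable from G: {F, G, J}.
In O's history but not G's: {A, B, C, D, H, I, M, N, O} — 9 commits.

9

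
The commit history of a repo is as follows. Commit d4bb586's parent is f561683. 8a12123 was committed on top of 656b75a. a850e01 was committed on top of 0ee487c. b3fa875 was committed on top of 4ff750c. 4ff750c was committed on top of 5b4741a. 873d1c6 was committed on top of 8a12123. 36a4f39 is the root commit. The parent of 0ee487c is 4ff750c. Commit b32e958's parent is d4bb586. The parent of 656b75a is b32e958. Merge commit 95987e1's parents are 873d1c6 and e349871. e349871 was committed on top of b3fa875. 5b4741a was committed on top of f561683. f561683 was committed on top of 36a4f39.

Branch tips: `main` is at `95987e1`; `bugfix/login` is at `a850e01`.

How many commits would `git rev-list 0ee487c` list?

Walking parent pointers from 0ee487c: reachable set = {0ee487c, 36a4f39, 4ff750c, 5b4741a, f561683}.
That is 5 commits.

5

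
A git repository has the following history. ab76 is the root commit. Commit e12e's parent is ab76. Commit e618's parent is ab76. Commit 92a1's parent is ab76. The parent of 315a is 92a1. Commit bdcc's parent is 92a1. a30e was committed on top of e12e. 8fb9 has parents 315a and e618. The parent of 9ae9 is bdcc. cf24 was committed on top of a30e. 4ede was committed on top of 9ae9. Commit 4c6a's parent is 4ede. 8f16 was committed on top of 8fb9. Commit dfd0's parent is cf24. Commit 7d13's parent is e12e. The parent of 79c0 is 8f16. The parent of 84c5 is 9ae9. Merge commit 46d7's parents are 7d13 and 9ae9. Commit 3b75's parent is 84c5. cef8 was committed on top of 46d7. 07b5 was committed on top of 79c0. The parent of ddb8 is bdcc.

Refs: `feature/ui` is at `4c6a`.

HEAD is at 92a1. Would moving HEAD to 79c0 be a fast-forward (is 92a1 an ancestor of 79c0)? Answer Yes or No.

A fast-forward from 92a1 to 79c0 is possible iff 92a1 is an ancestor of 79c0.
Ancestors of 79c0: {315a, 79c0, 8f16, 8fb9, 92a1, ab76, e618}.
92a1 is among them, so fast-forward is possible.

Yes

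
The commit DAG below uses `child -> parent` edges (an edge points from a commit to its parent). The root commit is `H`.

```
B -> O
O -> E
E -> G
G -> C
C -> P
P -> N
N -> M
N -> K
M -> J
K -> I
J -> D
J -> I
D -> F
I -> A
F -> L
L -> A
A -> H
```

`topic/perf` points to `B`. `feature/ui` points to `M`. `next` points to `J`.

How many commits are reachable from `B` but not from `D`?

11

Reachable from B: {A, B, C, D, E, F, G, H, I, J, K, L, M, N, O, P}.
Reachable from D: {A, D, F, H, L}.
In B's history but not D's: {B, C, E, G, I, J, K, M, N, O, P} — 11 commits.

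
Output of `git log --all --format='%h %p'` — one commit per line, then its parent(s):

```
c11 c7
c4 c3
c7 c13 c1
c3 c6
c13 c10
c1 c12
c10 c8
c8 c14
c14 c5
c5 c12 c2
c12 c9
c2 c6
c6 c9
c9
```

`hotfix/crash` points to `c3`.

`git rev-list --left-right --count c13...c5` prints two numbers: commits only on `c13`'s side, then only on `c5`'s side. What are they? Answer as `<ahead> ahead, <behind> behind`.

4 ahead, 0 behind

Reachable from c13: {c10, c12, c13, c14, c2, c5, c6, c8, c9}.
Reachable from c5: {c12, c2, c5, c6, c9}.
Only in c13's history (ahead): {c10, c13, c14, c8} — 4.
Only in c5's history (behind): {} — 0.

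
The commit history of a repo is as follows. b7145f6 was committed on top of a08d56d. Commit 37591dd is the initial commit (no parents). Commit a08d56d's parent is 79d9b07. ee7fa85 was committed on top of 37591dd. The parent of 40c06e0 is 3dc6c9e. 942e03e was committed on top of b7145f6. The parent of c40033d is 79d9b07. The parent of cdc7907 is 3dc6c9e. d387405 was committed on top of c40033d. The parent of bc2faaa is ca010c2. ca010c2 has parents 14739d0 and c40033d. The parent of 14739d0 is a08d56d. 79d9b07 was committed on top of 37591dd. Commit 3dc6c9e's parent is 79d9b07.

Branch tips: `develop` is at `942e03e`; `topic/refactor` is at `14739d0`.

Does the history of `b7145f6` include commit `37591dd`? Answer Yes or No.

Ancestors of b7145f6 (commits reachable by following parents): {37591dd, 79d9b07, a08d56d, b7145f6}.
37591dd is in that set, so it is an ancestor of b7145f6.

Yes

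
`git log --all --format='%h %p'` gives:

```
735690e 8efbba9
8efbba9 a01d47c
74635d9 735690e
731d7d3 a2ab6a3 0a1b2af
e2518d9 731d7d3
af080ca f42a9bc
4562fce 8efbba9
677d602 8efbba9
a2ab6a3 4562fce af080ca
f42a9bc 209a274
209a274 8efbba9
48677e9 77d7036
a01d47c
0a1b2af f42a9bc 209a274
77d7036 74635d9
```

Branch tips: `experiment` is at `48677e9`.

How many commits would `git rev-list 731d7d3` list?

Walking parent pointers from 731d7d3: reachable set = {0a1b2af, 209a274, 4562fce, 731d7d3, 8efbba9, a01d47c, a2ab6a3, af080ca, f42a9bc}.
That is 9 commits.

9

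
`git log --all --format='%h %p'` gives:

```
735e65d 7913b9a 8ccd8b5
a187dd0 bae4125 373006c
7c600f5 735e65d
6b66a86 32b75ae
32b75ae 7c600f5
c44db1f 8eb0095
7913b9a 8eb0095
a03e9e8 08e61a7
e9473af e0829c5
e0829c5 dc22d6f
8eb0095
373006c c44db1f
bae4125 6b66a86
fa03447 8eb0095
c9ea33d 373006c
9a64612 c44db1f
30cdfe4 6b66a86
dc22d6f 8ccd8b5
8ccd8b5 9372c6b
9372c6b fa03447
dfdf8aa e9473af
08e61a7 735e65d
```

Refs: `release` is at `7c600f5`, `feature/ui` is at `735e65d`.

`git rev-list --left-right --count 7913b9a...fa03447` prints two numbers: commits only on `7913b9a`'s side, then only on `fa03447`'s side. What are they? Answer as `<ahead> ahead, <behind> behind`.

Reachable from 7913b9a: {7913b9a, 8eb0095}.
Reachable from fa03447: {8eb0095, fa03447}.
Only in 7913b9a's history (ahead): {7913b9a} — 1.
Only in fa03447's history (behind): {fa03447} — 1.

1 ahead, 1 behind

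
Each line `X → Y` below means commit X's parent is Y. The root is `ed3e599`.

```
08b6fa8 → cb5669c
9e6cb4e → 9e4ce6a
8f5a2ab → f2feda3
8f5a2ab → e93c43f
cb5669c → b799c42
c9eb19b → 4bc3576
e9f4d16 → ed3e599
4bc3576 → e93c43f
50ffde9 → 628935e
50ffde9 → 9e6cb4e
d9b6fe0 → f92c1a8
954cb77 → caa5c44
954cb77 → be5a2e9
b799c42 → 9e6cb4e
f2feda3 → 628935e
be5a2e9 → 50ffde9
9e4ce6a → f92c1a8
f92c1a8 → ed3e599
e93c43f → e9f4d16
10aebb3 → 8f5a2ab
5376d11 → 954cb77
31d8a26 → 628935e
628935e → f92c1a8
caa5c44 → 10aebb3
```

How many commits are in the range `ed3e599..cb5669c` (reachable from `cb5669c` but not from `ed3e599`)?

Reachable from cb5669c: {9e4ce6a, 9e6cb4e, b799c42, cb5669c, ed3e599, f92c1a8}.
Reachable from ed3e599: {ed3e599}.
In cb5669c's history but not ed3e599's: {9e4ce6a, 9e6cb4e, b799c42, cb5669c, f92c1a8} — 5 commits.

5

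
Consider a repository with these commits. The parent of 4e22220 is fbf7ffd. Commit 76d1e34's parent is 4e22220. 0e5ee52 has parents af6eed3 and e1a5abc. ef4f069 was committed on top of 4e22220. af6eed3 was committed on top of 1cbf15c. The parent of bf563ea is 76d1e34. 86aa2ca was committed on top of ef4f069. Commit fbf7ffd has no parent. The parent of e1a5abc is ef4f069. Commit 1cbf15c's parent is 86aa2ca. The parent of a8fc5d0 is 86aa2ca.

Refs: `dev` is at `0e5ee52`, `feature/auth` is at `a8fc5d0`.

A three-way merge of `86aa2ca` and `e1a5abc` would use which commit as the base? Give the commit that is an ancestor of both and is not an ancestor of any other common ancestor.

Ancestors of 86aa2ca: {4e22220, 86aa2ca, ef4f069, fbf7ffd}.
Ancestors of e1a5abc: {4e22220, e1a5abc, ef4f069, fbf7ffd}.
Common ancestors: {4e22220, ef4f069, fbf7ffd}.
Among these, ef4f069 is not an ancestor of any other common ancestor — it is the merge base.

ef4f069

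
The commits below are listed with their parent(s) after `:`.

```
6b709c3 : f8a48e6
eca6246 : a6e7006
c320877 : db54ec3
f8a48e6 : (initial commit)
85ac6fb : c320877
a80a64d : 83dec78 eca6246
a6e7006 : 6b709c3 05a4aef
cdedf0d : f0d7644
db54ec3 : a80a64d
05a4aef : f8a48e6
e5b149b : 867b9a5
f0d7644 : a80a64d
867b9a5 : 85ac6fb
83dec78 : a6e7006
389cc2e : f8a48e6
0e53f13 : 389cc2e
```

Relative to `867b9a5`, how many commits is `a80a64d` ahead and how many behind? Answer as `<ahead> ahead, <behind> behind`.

0 ahead, 4 behind

Reachable from a80a64d: {05a4aef, 6b709c3, 83dec78, a6e7006, a80a64d, eca6246, f8a48e6}.
Reachable from 867b9a5: {05a4aef, 6b709c3, 83dec78, 85ac6fb, 867b9a5, a6e7006, a80a64d, c320877, db54ec3, eca6246, f8a48e6}.
Only in a80a64d's history (ahead): {} — 0.
Only in 867b9a5's history (behind): {85ac6fb, 867b9a5, c320877, db54ec3} — 4.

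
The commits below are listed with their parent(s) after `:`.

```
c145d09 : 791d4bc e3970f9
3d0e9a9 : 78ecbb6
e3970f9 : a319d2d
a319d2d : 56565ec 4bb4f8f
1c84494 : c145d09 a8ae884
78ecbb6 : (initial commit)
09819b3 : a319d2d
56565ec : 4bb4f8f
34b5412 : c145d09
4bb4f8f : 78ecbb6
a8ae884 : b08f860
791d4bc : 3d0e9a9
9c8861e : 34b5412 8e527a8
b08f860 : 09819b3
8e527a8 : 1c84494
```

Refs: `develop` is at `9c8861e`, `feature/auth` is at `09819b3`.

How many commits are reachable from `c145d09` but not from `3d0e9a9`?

Reachable from c145d09: {3d0e9a9, 4bb4f8f, 56565ec, 78ecbb6, 791d4bc, a319d2d, c145d09, e3970f9}.
Reachable from 3d0e9a9: {3d0e9a9, 78ecbb6}.
In c145d09's history but not 3d0e9a9's: {4bb4f8f, 56565ec, 791d4bc, a319d2d, c145d09, e3970f9} — 6 commits.

6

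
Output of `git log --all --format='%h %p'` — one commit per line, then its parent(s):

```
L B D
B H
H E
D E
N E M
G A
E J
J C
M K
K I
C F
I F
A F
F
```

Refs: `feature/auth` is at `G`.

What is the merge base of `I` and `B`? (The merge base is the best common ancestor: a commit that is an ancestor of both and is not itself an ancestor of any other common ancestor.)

Ancestors of I: {F, I}.
Ancestors of B: {B, C, E, F, H, J}.
Common ancestors: {F}.
The only common ancestor is F, so it is the merge base.

F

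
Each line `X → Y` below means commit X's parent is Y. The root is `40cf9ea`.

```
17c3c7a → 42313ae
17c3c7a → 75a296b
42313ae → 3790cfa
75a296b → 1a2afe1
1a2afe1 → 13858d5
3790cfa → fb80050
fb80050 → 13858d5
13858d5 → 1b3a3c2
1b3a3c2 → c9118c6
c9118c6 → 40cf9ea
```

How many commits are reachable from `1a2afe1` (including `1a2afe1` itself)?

5

Walking parent pointers from 1a2afe1: reachable set = {13858d5, 1a2afe1, 1b3a3c2, 40cf9ea, c9118c6}.
That is 5 commits.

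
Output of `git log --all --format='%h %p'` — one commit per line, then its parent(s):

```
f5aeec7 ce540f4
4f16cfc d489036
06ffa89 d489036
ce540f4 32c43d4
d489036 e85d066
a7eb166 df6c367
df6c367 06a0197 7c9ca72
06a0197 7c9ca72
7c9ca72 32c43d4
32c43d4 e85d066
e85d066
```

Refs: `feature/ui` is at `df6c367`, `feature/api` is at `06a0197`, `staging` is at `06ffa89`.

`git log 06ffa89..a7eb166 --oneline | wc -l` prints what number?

Reachable from a7eb166: {06a0197, 32c43d4, 7c9ca72, a7eb166, df6c367, e85d066}.
Reachable from 06ffa89: {06ffa89, d489036, e85d066}.
In a7eb166's history but not 06ffa89's: {06a0197, 32c43d4, 7c9ca72, a7eb166, df6c367} — 5 commits.

5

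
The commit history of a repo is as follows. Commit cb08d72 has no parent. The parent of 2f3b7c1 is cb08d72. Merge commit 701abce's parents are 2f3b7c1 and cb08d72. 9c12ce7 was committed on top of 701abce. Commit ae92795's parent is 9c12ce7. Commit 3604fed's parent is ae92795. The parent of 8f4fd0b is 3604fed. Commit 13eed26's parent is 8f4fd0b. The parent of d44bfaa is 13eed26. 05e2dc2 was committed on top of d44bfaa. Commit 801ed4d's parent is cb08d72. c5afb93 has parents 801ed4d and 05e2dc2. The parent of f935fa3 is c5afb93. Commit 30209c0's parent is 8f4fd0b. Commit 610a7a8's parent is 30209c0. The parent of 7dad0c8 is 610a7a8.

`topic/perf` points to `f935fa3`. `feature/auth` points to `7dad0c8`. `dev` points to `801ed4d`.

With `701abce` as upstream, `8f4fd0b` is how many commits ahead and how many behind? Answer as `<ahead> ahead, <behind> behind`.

Reachable from 8f4fd0b: {2f3b7c1, 3604fed, 701abce, 8f4fd0b, 9c12ce7, ae92795, cb08d72}.
Reachable from 701abce: {2f3b7c1, 701abce, cb08d72}.
Only in 8f4fd0b's history (ahead): {3604fed, 8f4fd0b, 9c12ce7, ae92795} — 4.
Only in 701abce's history (behind): {} — 0.

4 ahead, 0 behind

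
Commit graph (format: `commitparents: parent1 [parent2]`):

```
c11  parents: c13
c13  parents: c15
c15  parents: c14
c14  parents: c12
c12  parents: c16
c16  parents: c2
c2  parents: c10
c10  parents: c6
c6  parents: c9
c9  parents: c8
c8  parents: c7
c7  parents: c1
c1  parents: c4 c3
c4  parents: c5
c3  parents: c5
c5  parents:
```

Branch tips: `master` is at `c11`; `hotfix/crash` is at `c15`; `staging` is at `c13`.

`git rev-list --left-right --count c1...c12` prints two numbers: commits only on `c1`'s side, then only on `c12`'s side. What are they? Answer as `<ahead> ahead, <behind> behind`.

0 ahead, 8 behind

Reachable from c1: {c1, c3, c4, c5}.
Reachable from c12: {c1, c10, c12, c16, c2, c3, c4, c5, c6, c7, c8, c9}.
Only in c1's history (ahead): {} — 0.
Only in c12's history (behind): {c10, c12, c16, c2, c6, c7, c8, c9} — 8.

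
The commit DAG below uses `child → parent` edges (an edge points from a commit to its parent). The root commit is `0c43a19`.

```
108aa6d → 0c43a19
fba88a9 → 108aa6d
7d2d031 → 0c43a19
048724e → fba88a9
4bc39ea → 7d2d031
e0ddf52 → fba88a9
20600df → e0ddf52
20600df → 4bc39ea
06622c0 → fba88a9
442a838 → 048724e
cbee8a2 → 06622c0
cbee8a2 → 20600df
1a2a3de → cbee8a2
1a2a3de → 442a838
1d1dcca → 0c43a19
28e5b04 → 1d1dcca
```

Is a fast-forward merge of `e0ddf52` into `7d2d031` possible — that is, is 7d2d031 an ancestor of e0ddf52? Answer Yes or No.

No

A fast-forward from 7d2d031 to e0ddf52 is possible iff 7d2d031 is an ancestor of e0ddf52.
Ancestors of e0ddf52: {0c43a19, 108aa6d, e0ddf52, fba88a9}.
7d2d031 is not among them, so fast-forward is not possible.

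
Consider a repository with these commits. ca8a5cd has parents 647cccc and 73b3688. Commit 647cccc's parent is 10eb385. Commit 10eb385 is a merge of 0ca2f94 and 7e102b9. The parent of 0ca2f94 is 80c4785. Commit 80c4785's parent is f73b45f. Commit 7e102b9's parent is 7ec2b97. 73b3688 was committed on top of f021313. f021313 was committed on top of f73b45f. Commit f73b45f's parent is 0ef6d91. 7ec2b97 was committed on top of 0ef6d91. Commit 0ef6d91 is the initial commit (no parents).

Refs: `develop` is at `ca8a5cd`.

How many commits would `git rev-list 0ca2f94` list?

4

Walking parent pointers from 0ca2f94: reachable set = {0ca2f94, 0ef6d91, 80c4785, f73b45f}.
That is 4 commits.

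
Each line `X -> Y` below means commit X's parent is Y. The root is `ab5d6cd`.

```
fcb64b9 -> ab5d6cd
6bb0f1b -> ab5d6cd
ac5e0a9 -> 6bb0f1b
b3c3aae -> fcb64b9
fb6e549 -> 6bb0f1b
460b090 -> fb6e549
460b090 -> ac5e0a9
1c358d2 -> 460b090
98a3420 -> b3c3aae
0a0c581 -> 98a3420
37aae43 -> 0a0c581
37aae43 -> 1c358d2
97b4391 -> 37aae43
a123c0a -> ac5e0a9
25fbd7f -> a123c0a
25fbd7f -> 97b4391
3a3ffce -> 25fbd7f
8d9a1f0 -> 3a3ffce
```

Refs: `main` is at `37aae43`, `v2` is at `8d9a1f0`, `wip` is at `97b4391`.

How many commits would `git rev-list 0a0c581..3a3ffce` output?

Reachable from 3a3ffce: {0a0c581, 1c358d2, 25fbd7f, 37aae43, 3a3ffce, 460b090, 6bb0f1b, 97b4391, 98a3420, a123c0a, ab5d6cd, ac5e0a9, b3c3aae, fb6e549, fcb64b9}.
Reachable from 0a0c581: {0a0c581, 98a3420, ab5d6cd, b3c3aae, fcb64b9}.
In 3a3ffce's history but not 0a0c581's: {1c358d2, 25fbd7f, 37aae43, 3a3ffce, 460b090, 6bb0f1b, 97b4391, a123c0a, ac5e0a9, fb6e549} — 10 commits.

10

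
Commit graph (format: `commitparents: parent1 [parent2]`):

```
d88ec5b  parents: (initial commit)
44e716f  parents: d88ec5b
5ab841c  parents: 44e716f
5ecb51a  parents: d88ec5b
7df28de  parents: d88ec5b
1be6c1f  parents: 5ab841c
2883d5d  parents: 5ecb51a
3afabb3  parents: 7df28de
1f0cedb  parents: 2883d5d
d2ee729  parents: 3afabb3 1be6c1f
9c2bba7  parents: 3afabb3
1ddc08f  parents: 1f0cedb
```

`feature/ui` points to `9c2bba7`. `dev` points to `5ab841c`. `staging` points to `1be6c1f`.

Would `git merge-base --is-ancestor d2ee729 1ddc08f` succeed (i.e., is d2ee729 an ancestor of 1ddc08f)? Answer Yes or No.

Ancestors of 1ddc08f: {1ddc08f, 1f0cedb, 2883d5d, 5ecb51a, d88ec5b}.
d2ee729 is not in that set, so it is not an ancestor of 1ddc08f.

No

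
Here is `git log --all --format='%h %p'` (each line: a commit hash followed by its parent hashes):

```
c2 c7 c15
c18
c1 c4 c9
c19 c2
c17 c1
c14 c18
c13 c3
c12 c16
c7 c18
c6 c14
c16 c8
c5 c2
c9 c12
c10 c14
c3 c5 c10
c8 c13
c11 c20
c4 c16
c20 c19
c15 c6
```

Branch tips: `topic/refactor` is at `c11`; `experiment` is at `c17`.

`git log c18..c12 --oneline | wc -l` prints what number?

12

Reachable from c12: {c10, c12, c13, c14, c15, c16, c18, c2, c3, c5, c6, c7, c8}.
Reachable from c18: {c18}.
In c12's history but not c18's: {c10, c12, c13, c14, c15, c16, c2, c3, c5, c6, c7, c8} — 12 commits.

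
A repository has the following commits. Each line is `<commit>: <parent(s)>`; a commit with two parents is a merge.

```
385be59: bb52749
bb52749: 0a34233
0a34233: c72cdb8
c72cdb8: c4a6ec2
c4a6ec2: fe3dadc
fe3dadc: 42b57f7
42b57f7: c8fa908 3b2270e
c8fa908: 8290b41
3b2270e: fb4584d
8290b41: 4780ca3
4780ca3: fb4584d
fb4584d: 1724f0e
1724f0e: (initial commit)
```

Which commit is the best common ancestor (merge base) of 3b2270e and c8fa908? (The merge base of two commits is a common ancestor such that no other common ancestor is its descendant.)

Ancestors of 3b2270e: {1724f0e, 3b2270e, fb4584d}.
Ancestors of c8fa908: {1724f0e, 4780ca3, 8290b41, c8fa908, fb4584d}.
Common ancestors: {1724f0e, fb4584d}.
Among these, fb4584d is not an ancestor of any other common ancestor — it is the merge base.

fb4584d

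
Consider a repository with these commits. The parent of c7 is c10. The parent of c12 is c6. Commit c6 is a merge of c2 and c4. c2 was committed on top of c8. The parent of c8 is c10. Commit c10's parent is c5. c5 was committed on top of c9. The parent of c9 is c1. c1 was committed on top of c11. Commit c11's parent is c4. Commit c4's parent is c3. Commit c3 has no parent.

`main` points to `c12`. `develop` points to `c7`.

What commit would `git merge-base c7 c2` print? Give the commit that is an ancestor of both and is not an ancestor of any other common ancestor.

Ancestors of c7: {c1, c10, c11, c3, c4, c5, c7, c9}.
Ancestors of c2: {c1, c10, c11, c2, c3, c4, c5, c8, c9}.
Common ancestors: {c1, c10, c11, c3, c4, c5, c9}.
Among these, c10 is not an ancestor of any other common ancestor — it is the merge base.

c10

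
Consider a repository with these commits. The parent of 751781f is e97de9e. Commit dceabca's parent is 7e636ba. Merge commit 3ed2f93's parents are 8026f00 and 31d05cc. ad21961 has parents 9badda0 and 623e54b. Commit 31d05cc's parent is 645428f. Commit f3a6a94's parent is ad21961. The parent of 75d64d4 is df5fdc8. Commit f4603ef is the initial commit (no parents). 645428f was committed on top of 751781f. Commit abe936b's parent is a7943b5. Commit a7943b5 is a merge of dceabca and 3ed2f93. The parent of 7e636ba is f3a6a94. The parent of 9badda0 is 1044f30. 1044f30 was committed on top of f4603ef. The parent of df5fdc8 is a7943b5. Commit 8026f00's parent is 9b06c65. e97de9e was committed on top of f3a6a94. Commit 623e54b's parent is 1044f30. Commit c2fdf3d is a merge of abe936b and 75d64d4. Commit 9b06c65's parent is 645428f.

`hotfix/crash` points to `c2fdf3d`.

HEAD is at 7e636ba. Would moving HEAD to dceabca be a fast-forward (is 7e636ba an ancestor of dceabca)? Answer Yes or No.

Yes

A fast-forward from 7e636ba to dceabca is possible iff 7e636ba is an ancestor of dceabca.
Ancestors of dceabca: {1044f30, 623e54b, 7e636ba, 9badda0, ad21961, dceabca, f3a6a94, f4603ef}.
7e636ba is among them, so fast-forward is possible.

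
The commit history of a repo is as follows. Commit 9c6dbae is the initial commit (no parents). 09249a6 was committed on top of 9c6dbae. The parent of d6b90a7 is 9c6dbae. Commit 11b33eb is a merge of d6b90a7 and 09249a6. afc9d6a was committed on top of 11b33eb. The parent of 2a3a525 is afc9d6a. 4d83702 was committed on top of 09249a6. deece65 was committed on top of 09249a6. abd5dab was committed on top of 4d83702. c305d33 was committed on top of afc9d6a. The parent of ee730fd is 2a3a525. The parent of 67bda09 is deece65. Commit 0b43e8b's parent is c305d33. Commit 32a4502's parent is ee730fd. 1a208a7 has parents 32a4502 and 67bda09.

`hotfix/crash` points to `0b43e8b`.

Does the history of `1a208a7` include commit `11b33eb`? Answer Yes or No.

Yes

Ancestors of 1a208a7 (commits reachable by following parents): {09249a6, 11b33eb, 1a208a7, 2a3a525, 32a4502, 67bda09, 9c6dbae, afc9d6a, d6b90a7, deece65, ee730fd}.
11b33eb is in that set, so it is an ancestor of 1a208a7.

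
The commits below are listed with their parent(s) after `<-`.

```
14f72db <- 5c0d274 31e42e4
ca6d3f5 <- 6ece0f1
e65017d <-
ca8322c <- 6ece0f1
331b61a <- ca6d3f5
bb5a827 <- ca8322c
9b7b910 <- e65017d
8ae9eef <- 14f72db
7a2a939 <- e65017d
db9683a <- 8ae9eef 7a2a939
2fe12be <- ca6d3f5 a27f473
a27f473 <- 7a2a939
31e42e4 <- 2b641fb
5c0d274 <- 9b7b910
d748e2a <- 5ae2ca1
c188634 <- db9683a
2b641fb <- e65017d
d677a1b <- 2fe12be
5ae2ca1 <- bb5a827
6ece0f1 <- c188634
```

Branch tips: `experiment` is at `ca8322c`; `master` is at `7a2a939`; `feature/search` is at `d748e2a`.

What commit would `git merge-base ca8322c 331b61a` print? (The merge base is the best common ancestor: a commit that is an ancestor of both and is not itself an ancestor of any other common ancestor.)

6ece0f1

Ancestors of ca8322c: {14f72db, 2b641fb, 31e42e4, 5c0d274, 6ece0f1, 7a2a939, 8ae9eef, 9b7b910, c188634, ca8322c, db9683a, e65017d}.
Ancestors of 331b61a: {14f72db, 2b641fb, 31e42e4, 331b61a, 5c0d274, 6ece0f1, 7a2a939, 8ae9eef, 9b7b910, c188634, ca6d3f5, db9683a, e65017d}.
Common ancestors: {14f72db, 2b641fb, 31e42e4, 5c0d274, 6ece0f1, 7a2a939, 8ae9eef, 9b7b910, c188634, db9683a, e65017d}.
Among these, 6ece0f1 is not an ancestor of any other common ancestor — it is the merge base.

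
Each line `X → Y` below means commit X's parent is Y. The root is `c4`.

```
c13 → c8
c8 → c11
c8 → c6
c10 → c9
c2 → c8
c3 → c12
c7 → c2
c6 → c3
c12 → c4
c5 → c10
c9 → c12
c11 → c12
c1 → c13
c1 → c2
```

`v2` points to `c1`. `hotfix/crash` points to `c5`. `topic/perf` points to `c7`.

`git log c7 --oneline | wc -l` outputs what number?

8

Walking parent pointers from c7: reachable set = {c11, c12, c2, c3, c4, c6, c7, c8}.
That is 8 commits.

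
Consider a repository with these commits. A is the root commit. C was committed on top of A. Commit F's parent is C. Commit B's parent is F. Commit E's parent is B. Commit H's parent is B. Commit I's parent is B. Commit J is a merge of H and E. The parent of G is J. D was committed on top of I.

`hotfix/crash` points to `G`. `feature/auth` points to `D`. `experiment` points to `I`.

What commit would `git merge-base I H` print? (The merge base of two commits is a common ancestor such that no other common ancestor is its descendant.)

B

Ancestors of I: {A, B, C, F, I}.
Ancestors of H: {A, B, C, F, H}.
Common ancestors: {A, B, C, F}.
Among these, B is not an ancestor of any other common ancestor — it is the merge base.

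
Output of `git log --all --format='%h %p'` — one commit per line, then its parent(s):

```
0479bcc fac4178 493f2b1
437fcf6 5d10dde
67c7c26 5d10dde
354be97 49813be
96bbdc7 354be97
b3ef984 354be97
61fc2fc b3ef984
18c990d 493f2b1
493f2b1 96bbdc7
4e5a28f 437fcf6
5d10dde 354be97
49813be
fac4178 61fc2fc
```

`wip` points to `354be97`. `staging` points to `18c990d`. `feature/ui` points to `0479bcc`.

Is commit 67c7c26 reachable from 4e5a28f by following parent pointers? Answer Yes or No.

No

Ancestors of 4e5a28f: {354be97, 437fcf6, 49813be, 4e5a28f, 5d10dde}.
67c7c26 is not in that set, so it is not an ancestor of 4e5a28f.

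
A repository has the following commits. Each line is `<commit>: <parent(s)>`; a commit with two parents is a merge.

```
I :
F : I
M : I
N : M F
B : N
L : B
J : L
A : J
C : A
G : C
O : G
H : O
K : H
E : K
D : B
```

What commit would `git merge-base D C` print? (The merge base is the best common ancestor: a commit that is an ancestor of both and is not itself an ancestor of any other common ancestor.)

B

Ancestors of D: {B, D, F, I, M, N}.
Ancestors of C: {A, B, C, F, I, J, L, M, N}.
Common ancestors: {B, F, I, M, N}.
Among these, B is not an ancestor of any other common ancestor — it is the merge base.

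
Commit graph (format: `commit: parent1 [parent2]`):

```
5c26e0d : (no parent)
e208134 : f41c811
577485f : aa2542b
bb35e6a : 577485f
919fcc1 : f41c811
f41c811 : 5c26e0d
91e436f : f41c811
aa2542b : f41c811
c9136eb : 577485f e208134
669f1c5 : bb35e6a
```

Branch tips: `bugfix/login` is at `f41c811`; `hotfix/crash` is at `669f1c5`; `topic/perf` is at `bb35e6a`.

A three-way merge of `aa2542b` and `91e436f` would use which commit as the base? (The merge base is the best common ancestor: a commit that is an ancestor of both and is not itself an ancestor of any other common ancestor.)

Ancestors of aa2542b: {5c26e0d, aa2542b, f41c811}.
Ancestors of 91e436f: {5c26e0d, 91e436f, f41c811}.
Common ancestors: {5c26e0d, f41c811}.
Among these, f41c811 is not an ancestor of any other common ancestor — it is the merge base.

f41c811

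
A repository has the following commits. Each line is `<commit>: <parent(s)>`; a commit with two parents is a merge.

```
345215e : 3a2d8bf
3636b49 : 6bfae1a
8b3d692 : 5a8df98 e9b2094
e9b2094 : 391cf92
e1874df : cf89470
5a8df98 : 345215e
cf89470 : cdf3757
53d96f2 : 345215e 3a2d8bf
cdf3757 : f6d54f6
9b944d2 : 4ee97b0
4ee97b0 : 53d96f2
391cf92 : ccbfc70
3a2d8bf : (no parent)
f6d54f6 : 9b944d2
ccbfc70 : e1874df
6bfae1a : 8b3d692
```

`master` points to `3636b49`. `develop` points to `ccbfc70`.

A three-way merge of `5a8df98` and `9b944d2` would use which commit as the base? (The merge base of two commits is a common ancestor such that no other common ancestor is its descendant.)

Ancestors of 5a8df98: {345215e, 3a2d8bf, 5a8df98}.
Ancestors of 9b944d2: {345215e, 3a2d8bf, 4ee97b0, 53d96f2, 9b944d2}.
Common ancestors: {345215e, 3a2d8bf}.
Among these, 345215e is not an ancestor of any other common ancestor — it is the merge base.

345215e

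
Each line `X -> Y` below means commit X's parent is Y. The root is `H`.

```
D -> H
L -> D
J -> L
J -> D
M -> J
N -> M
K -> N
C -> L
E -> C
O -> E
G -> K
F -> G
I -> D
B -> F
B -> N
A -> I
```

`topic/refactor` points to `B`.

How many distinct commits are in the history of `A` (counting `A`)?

4

Walking parent pointers from A: reachable set = {A, D, H, I}.
That is 4 commits.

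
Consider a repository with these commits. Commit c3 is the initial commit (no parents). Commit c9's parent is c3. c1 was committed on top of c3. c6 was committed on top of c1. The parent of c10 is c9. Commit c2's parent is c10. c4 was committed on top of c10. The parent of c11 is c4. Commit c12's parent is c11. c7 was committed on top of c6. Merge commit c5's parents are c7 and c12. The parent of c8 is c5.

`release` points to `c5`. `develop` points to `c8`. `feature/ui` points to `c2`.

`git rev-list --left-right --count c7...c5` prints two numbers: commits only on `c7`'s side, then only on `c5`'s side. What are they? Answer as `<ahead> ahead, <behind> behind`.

Reachable from c7: {c1, c3, c6, c7}.
Reachable from c5: {c1, c10, c11, c12, c3, c4, c5, c6, c7, c9}.
Only in c7's history (ahead): {} — 0.
Only in c5's history (behind): {c10, c11, c12, c4, c5, c9} — 6.

0 ahead, 6 behind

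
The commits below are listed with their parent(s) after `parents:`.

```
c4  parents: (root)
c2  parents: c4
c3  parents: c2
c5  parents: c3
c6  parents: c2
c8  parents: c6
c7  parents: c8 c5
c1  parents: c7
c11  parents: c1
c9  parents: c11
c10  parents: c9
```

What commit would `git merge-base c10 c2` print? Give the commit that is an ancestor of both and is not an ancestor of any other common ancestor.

Ancestors of c10: {c1, c10, c11, c2, c3, c4, c5, c6, c7, c8, c9}.
Ancestors of c2: {c2, c4}.
Common ancestors: {c2, c4}.
Among these, c2 is not an ancestor of any other common ancestor — it is the merge base.

c2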